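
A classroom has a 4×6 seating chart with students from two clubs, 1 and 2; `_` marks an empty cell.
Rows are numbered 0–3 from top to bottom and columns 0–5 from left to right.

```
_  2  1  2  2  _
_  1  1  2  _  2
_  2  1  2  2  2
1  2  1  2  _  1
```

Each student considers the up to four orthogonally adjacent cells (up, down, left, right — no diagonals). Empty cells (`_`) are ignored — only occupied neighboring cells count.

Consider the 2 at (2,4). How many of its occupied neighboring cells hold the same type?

2

Occupied neighbors of (2,4): (2,3)=2, (2,5)=2.
Same type (2): 2 of 2.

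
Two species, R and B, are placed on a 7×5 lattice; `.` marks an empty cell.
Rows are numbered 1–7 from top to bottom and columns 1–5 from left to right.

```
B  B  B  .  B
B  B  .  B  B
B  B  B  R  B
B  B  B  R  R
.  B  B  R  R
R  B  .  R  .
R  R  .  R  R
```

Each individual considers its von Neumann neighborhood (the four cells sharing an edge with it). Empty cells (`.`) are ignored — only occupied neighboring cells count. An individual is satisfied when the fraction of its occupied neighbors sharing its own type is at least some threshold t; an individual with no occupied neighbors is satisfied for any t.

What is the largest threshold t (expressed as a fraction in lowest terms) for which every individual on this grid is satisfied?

(1,1)B 2/2
(1,2)B 3/3
(1,3)B 1/1
(1,5)B 1/1
(2,1)B 3/3
(2,2)B 3/3
(2,4)B 1/2
(2,5)B 3/3
(3,1)B 3/3
(3,2)B 4/4
(3,3)B 2/3
(3,4)R 1/4
(3,5)B 1/3
(4,1)B 2/2
(4,2)B 4/4
(4,3)B 3/4
(4,4)R 3/4
(4,5)R 2/3
(5,2)B 3/3
(5,3)B 2/3
(5,4)R 3/4
(5,5)R 2/2
(6,1)R 1/2
(6,2)B 1/3
(6,4)R 2/2
(7,1)R 2/2
(7,2)R 1/2
(7,4)R 2/2
(7,5)R 1/1
The smallest same-type fraction is 1/4 at (3,4), which reduces to 1/4. Any threshold above that leaves this individual unsatisfied.

1/4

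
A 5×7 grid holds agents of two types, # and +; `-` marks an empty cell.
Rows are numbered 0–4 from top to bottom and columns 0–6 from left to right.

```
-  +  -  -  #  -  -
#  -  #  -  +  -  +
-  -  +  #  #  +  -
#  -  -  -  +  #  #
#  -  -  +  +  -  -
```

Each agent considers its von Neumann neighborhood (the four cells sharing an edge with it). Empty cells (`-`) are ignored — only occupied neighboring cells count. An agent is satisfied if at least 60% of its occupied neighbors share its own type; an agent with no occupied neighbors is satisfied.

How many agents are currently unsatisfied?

9

(0,1)+ 0/0 ok
(0,4)# 0/1 unhappy
(1,0)# 0/0 ok
(1,2)# 0/1 unhappy
(1,4)+ 0/2 unhappy
(1,6)+ 0/0 ok
(2,2)+ 0/2 unhappy
(2,3)# 1/2 unhappy
(2,4)# 1/4 unhappy
(2,5)+ 0/2 unhappy
(3,0)# 1/1 ok
(3,4)+ 1/3 unhappy
(3,5)# 1/3 unhappy
(3,6)# 1/1 ok
(4,0)# 1/1 ok
(4,3)+ 1/1 ok
(4,4)+ 2/2 ok
Unsatisfied: (0,4), (1,2), (1,4), (2,2), (2,3), (2,4), (2,5), (3,4), (3,5) — 9 in total.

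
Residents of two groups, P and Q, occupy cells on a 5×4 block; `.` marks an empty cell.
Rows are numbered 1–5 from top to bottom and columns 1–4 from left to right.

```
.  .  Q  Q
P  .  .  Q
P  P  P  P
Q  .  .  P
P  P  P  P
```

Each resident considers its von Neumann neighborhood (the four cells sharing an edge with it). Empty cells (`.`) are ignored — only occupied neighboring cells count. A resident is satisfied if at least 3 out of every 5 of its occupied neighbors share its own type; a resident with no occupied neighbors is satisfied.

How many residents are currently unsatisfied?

(1,3)Q 1/1 ok
(1,4)Q 2/2 ok
(2,1)P 1/1 ok
(2,4)Q 1/2 unhappy
(3,1)P 2/3 ok
(3,2)P 2/2 ok
(3,3)P 2/2 ok
(3,4)P 2/3 ok
(4,1)Q 0/2 unhappy
(4,4)P 2/2 ok
(5,1)P 1/2 unhappy
(5,2)P 2/2 ok
(5,3)P 2/2 ok
(5,4)P 2/2 ok
Unsatisfied: (2,4), (4,1), (5,1) — 3 in total.

3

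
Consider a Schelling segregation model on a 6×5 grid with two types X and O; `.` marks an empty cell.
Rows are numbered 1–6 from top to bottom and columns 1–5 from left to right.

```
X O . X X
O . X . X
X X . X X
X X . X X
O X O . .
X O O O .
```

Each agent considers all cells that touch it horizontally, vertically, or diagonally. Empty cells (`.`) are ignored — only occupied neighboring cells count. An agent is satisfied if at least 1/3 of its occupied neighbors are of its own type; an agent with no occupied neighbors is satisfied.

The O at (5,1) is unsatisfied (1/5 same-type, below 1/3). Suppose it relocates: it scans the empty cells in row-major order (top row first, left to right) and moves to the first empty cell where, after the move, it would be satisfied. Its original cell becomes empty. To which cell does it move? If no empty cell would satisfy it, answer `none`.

Vacating (5,1). Empty cells in order:
  (1,3): 1/3 same-type → satisfied — stop here.

(1,3)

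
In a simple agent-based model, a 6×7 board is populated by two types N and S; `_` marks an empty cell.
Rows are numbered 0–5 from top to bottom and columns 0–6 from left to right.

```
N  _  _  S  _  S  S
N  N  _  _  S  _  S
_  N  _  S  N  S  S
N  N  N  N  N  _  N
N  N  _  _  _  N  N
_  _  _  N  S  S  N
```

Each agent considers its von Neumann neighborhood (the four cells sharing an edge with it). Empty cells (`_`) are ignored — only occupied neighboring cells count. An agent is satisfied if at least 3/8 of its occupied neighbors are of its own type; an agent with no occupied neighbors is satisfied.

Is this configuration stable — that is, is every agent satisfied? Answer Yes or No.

(0,0)N 1/1 ✓
(0,3)S 0/0 ✓
(0,5)S 1/1 ✓
(0,6)S 2/2 ✓
(1,0)N 2/2 ✓
(1,1)N 2/2 ✓
(1,4)S 0/1 ✗
(1,6)S 2/2 ✓
(2,1)N 2/2 ✓
(2,3)S 0/2 ✗
(2,4)N 1/4 ✗
(2,5)S 1/2 ✓
(2,6)S 2/3 ✓
(3,0)N 2/2 ✓
(3,1)N 4/4 ✓
(3,2)N 2/2 ✓
(3,3)N 2/3 ✓
(3,4)N 2/2 ✓
(3,6)N 1/2 ✓
(4,0)N 2/2 ✓
(4,1)N 2/2 ✓
(4,5)N 1/2 ✓
(4,6)N 3/3 ✓
(5,3)N 0/1 ✗
(5,4)S 1/2 ✓
(5,5)S 1/3 ✗
(5,6)N 1/2 ✓
For instance (1,4) has only 0/1 same-type neighbors, below 3/8.

No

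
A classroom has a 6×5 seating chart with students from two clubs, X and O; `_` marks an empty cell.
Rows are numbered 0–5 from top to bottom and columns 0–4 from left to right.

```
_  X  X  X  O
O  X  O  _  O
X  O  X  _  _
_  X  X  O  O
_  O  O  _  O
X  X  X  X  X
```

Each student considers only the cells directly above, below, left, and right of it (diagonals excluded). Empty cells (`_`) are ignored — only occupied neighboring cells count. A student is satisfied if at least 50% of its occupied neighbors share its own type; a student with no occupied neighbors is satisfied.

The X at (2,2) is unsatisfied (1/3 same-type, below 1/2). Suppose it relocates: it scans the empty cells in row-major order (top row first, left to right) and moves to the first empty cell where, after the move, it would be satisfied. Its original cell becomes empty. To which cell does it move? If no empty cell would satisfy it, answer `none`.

(0,0)

Vacating (2,2). Empty cells in order:
  (0,0): 1/2 same-type → satisfied — stop here.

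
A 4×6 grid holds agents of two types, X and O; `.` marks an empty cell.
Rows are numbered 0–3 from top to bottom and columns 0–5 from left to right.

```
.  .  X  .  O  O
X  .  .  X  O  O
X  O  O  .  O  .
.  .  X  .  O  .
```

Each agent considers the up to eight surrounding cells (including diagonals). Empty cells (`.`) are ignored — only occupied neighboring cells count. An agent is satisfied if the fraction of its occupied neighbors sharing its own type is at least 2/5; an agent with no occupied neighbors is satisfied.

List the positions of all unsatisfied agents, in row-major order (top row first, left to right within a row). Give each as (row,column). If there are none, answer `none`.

(1,3), (2,1), (2,2), (3,2)

Row 0: (0,2)X 1/1 ok · (0,4)O 3/4 ok · (0,5)O 3/3 ok
Row 1: (1,0)X 1/2 ok · (1,3)X 1/5 unhappy · (1,4)O 4/5 ok · (1,5)O 4/4 ok
Row 2: (2,0)X 1/2 ok · (2,1)O 1/4 unhappy · (2,2)O 1/3 unhappy · (2,4)O 3/4 ok
Row 3: (3,2)X 0/2 unhappy · (3,4)O 1/1 ok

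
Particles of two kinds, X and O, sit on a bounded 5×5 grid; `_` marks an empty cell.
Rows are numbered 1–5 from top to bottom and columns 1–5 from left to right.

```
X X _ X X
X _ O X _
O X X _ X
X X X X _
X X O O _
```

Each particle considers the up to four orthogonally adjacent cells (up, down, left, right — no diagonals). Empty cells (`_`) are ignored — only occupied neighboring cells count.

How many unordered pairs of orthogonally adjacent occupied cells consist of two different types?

Scan each occupied cell's neighbors to the right and below so each pair is counted once.
From row 1: 0 unlike of 4 pairs (running 0/4).
From row 2: 3 unlike of 3 pairs (running 3/7).
From row 3: 2 unlike of 5 pairs (running 5/12).
From row 4: 2 unlike of 7 pairs (running 7/19).
From row 5: 1 unlike of 3 pairs (running 8/22).
Total adjacent occupied pairs: 22; unlike-type pairs: 8.

8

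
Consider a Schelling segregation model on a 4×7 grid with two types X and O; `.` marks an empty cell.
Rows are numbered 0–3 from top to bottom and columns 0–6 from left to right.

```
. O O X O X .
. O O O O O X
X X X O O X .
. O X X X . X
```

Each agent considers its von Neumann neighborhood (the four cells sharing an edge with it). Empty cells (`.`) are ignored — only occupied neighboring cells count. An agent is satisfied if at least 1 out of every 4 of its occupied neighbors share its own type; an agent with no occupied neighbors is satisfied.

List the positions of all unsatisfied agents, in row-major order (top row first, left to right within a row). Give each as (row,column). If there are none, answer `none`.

Row 0: (0,1)O 2/2 satisfied · (0,2)O 2/3 satisfied · (0,3)X 0/3 not · (0,4)O 1/3 satisfied · (0,5)X 0/2 not
Row 1: (1,1)O 2/3 satisfied · (1,2)O 3/4 satisfied · (1,3)O 3/4 satisfied · (1,4)O 4/4 satisfied · (1,5)O 1/4 satisfied · (1,6)X 0/1 not
Row 2: (2,0)X 1/1 satisfied · (2,1)X 2/4 satisfied · (2,2)X 2/4 satisfied · (2,3)O 2/4 satisfied · (2,4)O 2/4 satisfied · (2,5)X 0/2 not
Row 3: (3,1)O 0/2 not · (3,2)X 2/3 satisfied · (3,3)X 2/3 satisfied · (3,4)X 1/2 satisfied · (3,6)X 0/0 satisfied

(0,3), (0,5), (1,6), (2,5), (3,1)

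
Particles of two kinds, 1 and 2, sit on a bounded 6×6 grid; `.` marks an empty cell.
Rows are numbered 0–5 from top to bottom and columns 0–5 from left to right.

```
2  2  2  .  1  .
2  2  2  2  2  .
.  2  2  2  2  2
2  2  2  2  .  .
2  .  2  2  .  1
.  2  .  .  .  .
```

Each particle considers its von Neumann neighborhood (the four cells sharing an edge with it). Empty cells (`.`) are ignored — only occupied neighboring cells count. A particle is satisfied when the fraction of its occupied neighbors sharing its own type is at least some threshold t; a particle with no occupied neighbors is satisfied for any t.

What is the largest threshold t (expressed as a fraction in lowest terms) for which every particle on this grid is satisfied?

0/1

Row 0: (0,0)2 2/2 · (0,1)2 3/3 · (0,2)2 2/2 · (0,4)1 0/1
Row 1: (1,0)2 2/2 · (1,1)2 4/4 · (1,2)2 4/4 · (1,3)2 3/3 · (1,4)2 2/3
Row 2: (2,1)2 3/3 · (2,2)2 4/4 · (2,3)2 4/4 · (2,4)2 3/3 · (2,5)2 1/1
Row 3: (3,0)2 2/2 · (3,1)2 3/3 · (3,2)2 4/4 · (3,3)2 3/3
Row 4: (4,0)2 1/1 · (4,2)2 2/2 · (4,3)2 2/2 · (4,5)1 — no occupied neighbors
Row 5: (5,1)2 — no occupied neighbors
The smallest same-type fraction is 0/1 at (0,4), which reduces to 0/1. Any threshold above that leaves this particle unsatisfied.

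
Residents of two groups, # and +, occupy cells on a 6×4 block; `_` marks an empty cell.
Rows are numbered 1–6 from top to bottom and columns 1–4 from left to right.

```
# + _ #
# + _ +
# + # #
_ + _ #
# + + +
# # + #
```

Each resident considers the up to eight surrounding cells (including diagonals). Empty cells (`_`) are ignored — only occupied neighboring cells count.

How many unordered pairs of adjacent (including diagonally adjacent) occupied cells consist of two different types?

Scan each occupied cell's neighbors to the right and below (and the two forward diagonals) so each pair is counted once.
From row 1: 4 unlike of 6 pairs (running 4/6).
From row 2: 6 unlike of 8 pairs (running 10/14).
From row 3: 4 unlike of 8 pairs (running 14/22).
From row 4: 3 unlike of 5 pairs (running 17/27).
From row 5: 6 unlike of 13 pairs (running 23/40).
From row 6: 2 unlike of 3 pairs (running 25/43).
Total adjacent occupied pairs: 43; unlike-type pairs: 25.

25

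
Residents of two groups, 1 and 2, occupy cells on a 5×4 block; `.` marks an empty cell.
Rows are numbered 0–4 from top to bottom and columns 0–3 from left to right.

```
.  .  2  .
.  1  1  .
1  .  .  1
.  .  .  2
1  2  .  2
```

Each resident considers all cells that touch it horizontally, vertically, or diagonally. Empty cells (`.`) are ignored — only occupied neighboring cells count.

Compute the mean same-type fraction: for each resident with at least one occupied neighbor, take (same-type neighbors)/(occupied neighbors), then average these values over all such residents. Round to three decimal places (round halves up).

0.481

(0,2)2 0/2
(1,1)1 2/3
(1,2)1 2/3
(2,0)1 1/1
(2,3)1 1/2
(3,3)2 1/2
(4,0)1 0/1
(4,1)2 0/1
(4,3)2 1/1
Sum over 9 residents: 0/2 + 2/3 + 2/3 + 1/1 + 1/2 + 1/2 + 0/1 + 0/1 + 1/1 = 13/3; mean = 13/3 ÷ 9 = 13/27 = 0.481481… → 0.481.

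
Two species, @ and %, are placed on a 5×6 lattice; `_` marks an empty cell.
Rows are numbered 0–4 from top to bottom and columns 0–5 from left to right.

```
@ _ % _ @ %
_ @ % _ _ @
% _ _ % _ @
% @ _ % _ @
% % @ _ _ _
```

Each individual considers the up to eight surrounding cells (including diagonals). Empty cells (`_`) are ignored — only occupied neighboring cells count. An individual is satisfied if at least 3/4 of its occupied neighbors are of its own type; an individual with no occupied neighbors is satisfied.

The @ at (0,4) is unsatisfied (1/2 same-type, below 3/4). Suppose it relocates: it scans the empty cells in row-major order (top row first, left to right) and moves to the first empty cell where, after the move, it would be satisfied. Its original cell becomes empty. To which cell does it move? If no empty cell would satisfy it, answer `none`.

(4,5)

Vacating (0,4). Empty cells in order:
  (0,1): 2/4 same-type → still unsatisfied.
  (0,3): 0/2 same-type → still unsatisfied.
  (1,0): 2/3 same-type → still unsatisfied.
  (1,3): 0/3 same-type → still unsatisfied.
  (1,4): 2/4 same-type → still unsatisfied.
  (2,1): 2/5 same-type → still unsatisfied.
  (2,2): 2/5 same-type → still unsatisfied.
  (2,4): 3/5 same-type → still unsatisfied.
  (3,2): 2/5 same-type → still unsatisfied.
  (3,4): 2/4 same-type → still unsatisfied.
  (4,3): 1/2 same-type → still unsatisfied.
  (4,4): 1/2 same-type → still unsatisfied.
  (4,5): 1/1 same-type → satisfied — stop here.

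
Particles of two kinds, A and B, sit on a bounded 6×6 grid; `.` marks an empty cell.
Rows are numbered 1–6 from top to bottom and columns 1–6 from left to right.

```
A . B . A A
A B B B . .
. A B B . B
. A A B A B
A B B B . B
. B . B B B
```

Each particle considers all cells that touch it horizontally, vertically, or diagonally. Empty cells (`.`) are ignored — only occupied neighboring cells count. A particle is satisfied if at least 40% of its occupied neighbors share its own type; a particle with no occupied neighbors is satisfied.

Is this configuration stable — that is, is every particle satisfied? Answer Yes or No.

Row 1: (1,1)A 1/2 satisfied · (1,3)B 3/3 satisfied · (1,5)A 1/2 satisfied · (1,6)A 1/1 satisfied
Row 2: (2,1)A 2/3 satisfied · (2,2)B 3/6 satisfied · (2,3)B 5/6 satisfied · (2,4)B 4/5 satisfied
Row 3: (3,2)A 3/6 satisfied · (3,3)B 5/8 satisfied · (3,4)B 4/6 satisfied · (3,6)B 1/2 satisfied
Row 4: (4,2)A 3/6 satisfied · (4,3)A 2/8 not · (4,4)B 4/6 satisfied · (4,5)A 0/6 not · (4,6)B 2/3 satisfied
Row 5: (5,1)A 1/3 not · (5,2)B 2/5 satisfied · (5,3)B 5/7 satisfied · (5,4)B 4/6 satisfied · (5,6)B 3/4 satisfied
Row 6: (6,2)B 2/3 satisfied · (6,4)B 3/3 satisfied · (6,5)B 4/4 satisfied · (6,6)B 2/2 satisfied
For instance (4,3) has only 2/8 same-type neighbors, below 2/5.

No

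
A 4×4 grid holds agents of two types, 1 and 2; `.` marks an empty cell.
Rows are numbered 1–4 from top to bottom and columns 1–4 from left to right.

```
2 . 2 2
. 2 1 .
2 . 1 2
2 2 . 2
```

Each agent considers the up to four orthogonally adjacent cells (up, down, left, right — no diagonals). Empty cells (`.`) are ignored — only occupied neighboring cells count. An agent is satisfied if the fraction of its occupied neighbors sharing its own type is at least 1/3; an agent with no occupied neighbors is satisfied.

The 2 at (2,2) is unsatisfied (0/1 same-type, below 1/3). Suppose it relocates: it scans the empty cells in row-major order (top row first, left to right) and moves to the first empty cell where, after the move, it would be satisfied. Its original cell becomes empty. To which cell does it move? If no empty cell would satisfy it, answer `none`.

(1,2)

Vacating (2,2). Empty cells in order:
  (1,2): 2/2 same-type → satisfied — stop here.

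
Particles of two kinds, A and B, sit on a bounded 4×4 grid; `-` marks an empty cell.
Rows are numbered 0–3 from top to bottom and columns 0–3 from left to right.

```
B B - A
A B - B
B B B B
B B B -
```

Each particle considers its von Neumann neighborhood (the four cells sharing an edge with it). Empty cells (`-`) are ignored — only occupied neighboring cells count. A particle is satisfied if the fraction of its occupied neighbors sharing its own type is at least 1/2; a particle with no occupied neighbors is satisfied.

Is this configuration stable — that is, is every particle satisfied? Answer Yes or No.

(0,0)B 1/2 ok
(0,1)B 2/2 ok
(0,3)A 0/1 unhappy
(1,0)A 0/3 unhappy
(1,1)B 2/3 ok
(1,3)B 1/2 ok
(2,0)B 2/3 ok
(2,1)B 4/4 ok
(2,2)B 3/3 ok
(2,3)B 2/2 ok
(3,0)B 2/2 ok
(3,1)B 3/3 ok
(3,2)B 2/2 ok
For instance (0,3) has only 0/1 same-type neighbors, below 1/2.

No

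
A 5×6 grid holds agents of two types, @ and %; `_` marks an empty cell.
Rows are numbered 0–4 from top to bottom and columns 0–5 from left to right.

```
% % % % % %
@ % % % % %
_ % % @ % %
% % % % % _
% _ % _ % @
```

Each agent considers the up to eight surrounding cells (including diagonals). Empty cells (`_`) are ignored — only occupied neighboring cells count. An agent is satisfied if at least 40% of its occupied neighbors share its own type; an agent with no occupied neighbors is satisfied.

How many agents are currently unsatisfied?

(0,0)% 2/3 satisfied
(0,1)% 4/5 satisfied
(0,2)% 5/5 satisfied
(0,3)% 5/5 satisfied
(0,4)% 5/5 satisfied
(0,5)% 3/3 satisfied
(1,0)@ 0/4 not
(1,1)% 6/7 satisfied
(1,2)% 7/8 satisfied
(1,3)% 7/8 satisfied
(1,4)% 7/8 satisfied
(1,5)% 5/5 satisfied
(2,1)% 6/7 satisfied
(2,2)% 7/8 satisfied
(2,3)@ 0/8 not
(2,4)% 6/7 satisfied
(2,5)% 4/4 satisfied
(3,0)% 3/3 satisfied
(3,1)% 6/6 satisfied
(3,2)% 5/6 satisfied
(3,3)% 6/7 satisfied
(3,4)% 4/6 satisfied
(4,0)% 2/2 satisfied
(4,2)% 3/3 satisfied
(4,4)% 2/3 satisfied
(4,5)@ 0/2 not
Unsatisfied: (1,0), (2,3), (4,5) — 3 in total.

3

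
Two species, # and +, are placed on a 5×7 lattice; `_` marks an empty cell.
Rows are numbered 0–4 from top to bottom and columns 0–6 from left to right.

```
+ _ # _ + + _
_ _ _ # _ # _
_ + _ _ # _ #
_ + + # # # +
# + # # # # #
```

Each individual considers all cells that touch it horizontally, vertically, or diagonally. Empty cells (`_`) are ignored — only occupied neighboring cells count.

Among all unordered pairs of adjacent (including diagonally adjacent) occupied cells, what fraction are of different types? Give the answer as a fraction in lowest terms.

14/43

Scan each occupied cell's neighbors to the right and below (and the two forward diagonals) so each pair is counted once.
Row 0: #(0,2)–#(1,3)= +(0,4)–+(0,5)= +(0,4)–#(1,5)≠ +(0,4)–#(1,3)≠ +(0,5)–#(1,5)≠  → 3/5 unlike.
Row 1: #(1,3)–#(2,4)= #(1,5)–#(2,6)= #(1,5)–#(2,4)=  → 0/3 unlike.
Row 2: +(2,1)–+(3,1)= +(2,1)–+(3,2)= #(2,4)–#(3,4)= #(2,4)–#(3,5)= #(2,4)–#(3,3)= #(2,6)–+(3,6)≠ #(2,6)–#(3,5)=  → 1/7 unlike.
Row 3: +(3,1)–+(3,2)= +(3,1)–+(4,1)= +(3,1)–#(4,2)≠ +(3,1)–#(4,0)≠ +(3,2)–#(3,3)≠ +(3,2)–#(4,2)≠ +(3,2)–#(4,3)≠ +(3,2)–+(4,1)= #(3,3)–#(3,4)= #(3,3)–#(4,3)= #(3,3)–#(4,4)= #(3,3)–#(4,2)= #(3,4)–#(3,5)= #(3,4)–#(4,4)= #(3,4)–#(4,5)= #(3,4)–#(4,3)= #(3,5)–+(3,6)≠ #(3,5)–#(4,5)= #(3,5)–#(4,6)= #(3,5)–#(4,4)= +(3,6)–#(4,6)≠ +(3,6)–#(4,5)≠  → 8/22 unlike.
Row 4: #(4,0)–+(4,1)≠ +(4,1)–#(4,2)≠ #(4,2)–#(4,3)= #(4,3)–#(4,4)= #(4,4)–#(4,5)= #(4,5)–#(4,6)=  → 2/6 unlike.
Total adjacent occupied pairs: 43; unlike-type pairs: 14.
14/43 is already in lowest terms.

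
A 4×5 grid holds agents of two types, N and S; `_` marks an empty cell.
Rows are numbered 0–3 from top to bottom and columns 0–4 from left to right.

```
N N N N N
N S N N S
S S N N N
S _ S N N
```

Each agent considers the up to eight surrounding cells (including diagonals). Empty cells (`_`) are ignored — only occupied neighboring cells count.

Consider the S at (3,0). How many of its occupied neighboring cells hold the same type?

Occupied neighbors of (3,0): (2,0)=S, (2,1)=S.
Same type (S): 2 of 2.

2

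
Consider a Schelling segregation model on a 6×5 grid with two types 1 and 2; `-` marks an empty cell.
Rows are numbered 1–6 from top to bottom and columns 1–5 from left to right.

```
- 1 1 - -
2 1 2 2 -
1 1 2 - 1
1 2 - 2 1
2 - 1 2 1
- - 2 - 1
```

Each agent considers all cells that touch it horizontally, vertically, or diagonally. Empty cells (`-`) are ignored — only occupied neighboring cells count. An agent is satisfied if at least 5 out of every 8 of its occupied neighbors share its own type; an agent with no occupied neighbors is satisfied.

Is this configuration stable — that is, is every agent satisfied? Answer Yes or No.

No

(1,2)1 2/4 ✗
(1,3)1 2/4 ✗
(2,1)2 0/4 ✗
(2,2)1 4/7 ✗
(2,3)2 2/6 ✗
(2,4)2 2/4 ✗
(3,1)1 3/5 ✗
(3,2)1 3/7 ✗
(3,3)2 4/6 ✓
(3,5)1 1/3 ✗
(4,1)1 2/4 ✗
(4,2)2 2/6 ✗
(4,4)2 2/6 ✗
(4,5)1 2/4 ✗
(5,1)2 1/2 ✗
(5,3)1 0/4 ✗
(5,4)2 2/6 ✗
(5,5)1 2/4 ✗
(6,3)2 1/2 ✗
(6,5)1 1/2 ✗
For instance (1,2) has only 2/4 same-type neighbors, below 5/8.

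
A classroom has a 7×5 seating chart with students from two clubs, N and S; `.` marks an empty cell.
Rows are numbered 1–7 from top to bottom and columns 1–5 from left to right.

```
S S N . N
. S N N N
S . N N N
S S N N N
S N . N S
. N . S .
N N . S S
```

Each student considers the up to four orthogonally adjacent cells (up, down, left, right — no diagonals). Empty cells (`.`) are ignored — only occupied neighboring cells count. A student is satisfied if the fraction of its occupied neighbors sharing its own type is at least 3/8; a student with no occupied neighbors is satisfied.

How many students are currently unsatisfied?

Row 1: (1,1)S 1/1 ✓ · (1,2)S 2/3 ✓ · (1,3)N 1/2 ✓ · (1,5)N 1/1 ✓
Row 2: (2,2)S 1/2 ✓ · (2,3)N 3/4 ✓ · (2,4)N 3/3 ✓ · (2,5)N 3/3 ✓
Row 3: (3,1)S 1/1 ✓ · (3,3)N 3/3 ✓ · (3,4)N 4/4 ✓ · (3,5)N 3/3 ✓
Row 4: (4,1)S 3/3 ✓ · (4,2)S 1/3 ✗ · (4,3)N 2/3 ✓ · (4,4)N 4/4 ✓ · (4,5)N 2/3 ✓
Row 5: (5,1)S 1/2 ✓ · (5,2)N 1/3 ✗ · (5,4)N 1/3 ✗ · (5,5)S 0/2 ✗
Row 6: (6,2)N 2/2 ✓ · (6,4)S 1/2 ✓
Row 7: (7,1)N 1/1 ✓ · (7,2)N 2/2 ✓ · (7,4)S 2/2 ✓ · (7,5)S 1/1 ✓
Unsatisfied: (4,2), (5,2), (5,4), (5,5) — 4 in total.

4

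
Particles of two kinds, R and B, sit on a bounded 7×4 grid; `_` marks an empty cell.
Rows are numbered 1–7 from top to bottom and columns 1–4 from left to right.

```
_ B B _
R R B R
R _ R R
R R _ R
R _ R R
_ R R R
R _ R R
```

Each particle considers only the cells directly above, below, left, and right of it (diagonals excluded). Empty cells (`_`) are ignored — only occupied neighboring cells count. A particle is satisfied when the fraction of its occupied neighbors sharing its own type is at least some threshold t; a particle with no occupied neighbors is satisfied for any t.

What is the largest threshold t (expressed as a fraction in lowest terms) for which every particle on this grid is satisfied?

1/4

Row 1: (1,2)B 1/2 · (1,3)B 2/2
Row 2: (2,1)R 2/2 · (2,2)R 1/3 · (2,3)B 1/4 · (2,4)R 1/2
Row 3: (3,1)R 2/2 · (3,3)R 1/2 · (3,4)R 3/3
Row 4: (4,1)R 3/3 · (4,2)R 1/1 · (4,4)R 2/2
Row 5: (5,1)R 1/1 · (5,3)R 2/2 · (5,4)R 3/3
Row 6: (6,2)R 1/1 · (6,3)R 4/4 · (6,4)R 3/3
Row 7: (7,1)R — no occupied neighbors · (7,3)R 2/2 · (7,4)R 2/2
The smallest same-type fraction is 1/4 at (2,3), which reduces to 1/4. Any threshold above that leaves this particle unsatisfied.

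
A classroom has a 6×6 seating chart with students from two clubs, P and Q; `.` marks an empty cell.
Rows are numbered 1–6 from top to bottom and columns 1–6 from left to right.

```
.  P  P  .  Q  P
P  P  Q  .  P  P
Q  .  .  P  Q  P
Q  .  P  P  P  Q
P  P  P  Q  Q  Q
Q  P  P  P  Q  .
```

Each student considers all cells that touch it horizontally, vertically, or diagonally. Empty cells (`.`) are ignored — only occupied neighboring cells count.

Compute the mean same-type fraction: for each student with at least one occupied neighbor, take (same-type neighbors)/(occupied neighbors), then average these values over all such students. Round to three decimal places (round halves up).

0.532

Row 1: (1,2)P 3/4 · (1,3)P 2/3 · (1,5)Q 0/3 · (1,6)P 2/3
Row 2: (2,1)P 2/3 · (2,2)P 3/5 · (2,3)Q 0/4 · (2,5)P 4/6 · (2,6)P 3/5
Row 3: (3,1)Q 1/3 · (3,4)P 4/6 · (3,5)Q 1/7 · (3,6)P 3/5
Row 4: (4,1)Q 1/3 · (4,3)P 4/5 · (4,4)P 4/7 · (4,5)P 3/8 · (4,6)Q 3/5
Row 5: (5,1)P 2/4 · (5,2)P 5/7 · (5,3)P 6/7 · (5,4)Q 2/8 · (5,5)Q 4/7 · (5,6)Q 3/4
Row 6: (6,1)Q 0/3 · (6,2)P 4/5 · (6,3)P 4/5 · (6,4)P 2/5 · (6,5)Q 3/4
Sum over 29 students: 3/4 + 2/3 + 0/3 + 2/3 + 2/3 + 3/5 + 0/4 + 4/6 + 3/5 + 1/3 + 4/6 + 1/7 + 3/5 + 1/3 + 4/5 + 4/7 + 3/8 + 3/5 + 2/4 + 5/7 + 6/7 + 2/8 + 4/7 + 3/4 + 0/3 + 4/5 + 4/5 + 2/5 + 3/4 = 4321/280; mean = 4321/280 ÷ 29 = 149/280 = 0.532142… → 0.532.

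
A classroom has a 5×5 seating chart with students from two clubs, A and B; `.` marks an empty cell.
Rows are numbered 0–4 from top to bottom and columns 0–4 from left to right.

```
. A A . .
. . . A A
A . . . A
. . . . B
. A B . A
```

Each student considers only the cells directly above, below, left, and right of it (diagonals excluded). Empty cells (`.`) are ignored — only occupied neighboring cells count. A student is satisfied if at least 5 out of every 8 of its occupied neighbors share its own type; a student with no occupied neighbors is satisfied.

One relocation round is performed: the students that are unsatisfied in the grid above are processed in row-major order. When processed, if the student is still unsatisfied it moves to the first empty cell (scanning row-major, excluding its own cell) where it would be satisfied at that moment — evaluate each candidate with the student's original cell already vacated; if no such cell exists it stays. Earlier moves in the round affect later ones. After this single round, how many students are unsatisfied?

0

Initially unsatisfied (in order): (2,4), (3,4), (4,1), (4,2), (4,4).
  (2,4) → (0,0).
  (3,4) → (2,2).
  (4,1) → (0,3).
  (4,2): now satisfied by earlier moves; stays.
  (4,4): now satisfied by earlier moves; stays.
Resulting grid:
A A A A .
. . . A A
A . B . .
. . . . .
. . B . A
All satisfied now.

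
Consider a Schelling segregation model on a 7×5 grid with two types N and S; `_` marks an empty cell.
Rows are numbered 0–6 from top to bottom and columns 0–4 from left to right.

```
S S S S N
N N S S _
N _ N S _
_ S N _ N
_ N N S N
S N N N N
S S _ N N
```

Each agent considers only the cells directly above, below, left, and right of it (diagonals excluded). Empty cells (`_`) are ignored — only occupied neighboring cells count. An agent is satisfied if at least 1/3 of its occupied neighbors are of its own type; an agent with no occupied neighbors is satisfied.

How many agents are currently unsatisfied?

3

Row 0: (0,0)S 1/2 ok · (0,1)S 2/3 ok · (0,2)S 3/3 ok · (0,3)S 2/3 ok · (0,4)N 0/1 unhappy
Row 1: (1,0)N 2/3 ok · (1,1)N 1/3 ok · (1,2)S 2/4 ok · (1,3)S 3/3 ok
Row 2: (2,0)N 1/1 ok · (2,2)N 1/3 ok · (2,3)S 1/2 ok
Row 3: (3,1)S 0/2 unhappy · (3,2)N 2/3 ok · (3,4)N 1/1 ok
Row 4: (4,1)N 2/3 ok · (4,2)N 3/4 ok · (4,3)S 0/3 unhappy · (4,4)N 2/3 ok
Row 5: (5,0)S 1/2 ok · (5,1)N 2/4 ok · (5,2)N 3/3 ok · (5,3)N 3/4 ok · (5,4)N 3/3 ok
Row 6: (6,0)S 2/2 ok · (6,1)S 1/2 ok · (6,3)N 2/2 ok · (6,4)N 2/2 ok
Unsatisfied: (0,4), (3,1), (4,3) — 3 in total.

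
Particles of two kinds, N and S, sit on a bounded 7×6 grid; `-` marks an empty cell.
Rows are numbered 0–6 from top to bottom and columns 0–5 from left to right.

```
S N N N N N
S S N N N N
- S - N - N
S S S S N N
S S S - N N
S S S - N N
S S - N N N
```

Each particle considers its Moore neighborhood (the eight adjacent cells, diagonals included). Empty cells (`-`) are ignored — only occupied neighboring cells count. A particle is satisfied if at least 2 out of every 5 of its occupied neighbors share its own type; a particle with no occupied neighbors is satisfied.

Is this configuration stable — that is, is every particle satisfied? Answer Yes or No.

Yes

Row 0: (0,0)S 2/3 ✓ · (0,1)N 2/5 ✓ · (0,2)N 4/5 ✓ · (0,3)N 5/5 ✓ · (0,4)N 5/5 ✓ · (0,5)N 3/3 ✓
Row 1: (1,0)S 3/4 ✓ · (1,1)S 3/6 ✓ · (1,2)N 5/7 ✓ · (1,3)N 6/6 ✓ · (1,4)N 7/7 ✓ · (1,5)N 4/4 ✓
Row 2: (2,1)S 5/6 ✓ · (2,3)N 4/6 ✓ · (2,5)N 4/4 ✓
Row 3: (3,0)S 4/4 ✓ · (3,1)S 6/6 ✓ · (3,2)S 5/6 ✓ · (3,3)S 2/5 ✓ · (3,4)N 5/6 ✓ · (3,5)N 4/4 ✓
Row 4: (4,0)S 5/5 ✓ · (4,1)S 8/8 ✓ · (4,2)S 6/6 ✓ · (4,4)N 5/6 ✓ · (4,5)N 5/5 ✓
Row 5: (5,0)S 5/5 ✓ · (5,1)S 7/7 ✓ · (5,2)S 4/5 ✓ · (5,4)N 6/6 ✓ · (5,5)N 5/5 ✓
Row 6: (6,0)S 3/3 ✓ · (6,1)S 4/4 ✓ · (6,3)N 2/3 ✓ · (6,4)N 4/4 ✓ · (6,5)N 3/3 ✓
All meet the threshold, so the configuration is stable.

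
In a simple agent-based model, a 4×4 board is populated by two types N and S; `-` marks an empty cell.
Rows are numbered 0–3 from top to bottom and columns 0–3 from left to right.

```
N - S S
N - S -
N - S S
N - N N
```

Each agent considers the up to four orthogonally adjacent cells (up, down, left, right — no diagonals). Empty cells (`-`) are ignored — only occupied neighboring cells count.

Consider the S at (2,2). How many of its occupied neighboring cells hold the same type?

Occupied neighbors of (2,2): (1,2)=S, (3,2)=N, (2,3)=S.
Same type (S): 2 of 3.

2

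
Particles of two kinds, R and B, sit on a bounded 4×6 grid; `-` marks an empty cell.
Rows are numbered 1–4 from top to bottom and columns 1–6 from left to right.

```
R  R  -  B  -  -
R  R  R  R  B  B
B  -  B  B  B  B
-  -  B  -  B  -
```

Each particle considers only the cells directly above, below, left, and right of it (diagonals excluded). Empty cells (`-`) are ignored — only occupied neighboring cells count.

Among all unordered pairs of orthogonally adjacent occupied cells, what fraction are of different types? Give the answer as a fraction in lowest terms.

Scan each occupied cell's neighbors to the right and below so each pair is counted once.
From row 1: 1 unlike of 4 pairs (running 1/4).
From row 2: 4 unlike of 10 pairs (running 5/14).
From row 3: 0 unlike of 5 pairs (running 5/19).
Total adjacent occupied pairs: 19; unlike-type pairs: 5.
5/19 is already in lowest terms.

5/19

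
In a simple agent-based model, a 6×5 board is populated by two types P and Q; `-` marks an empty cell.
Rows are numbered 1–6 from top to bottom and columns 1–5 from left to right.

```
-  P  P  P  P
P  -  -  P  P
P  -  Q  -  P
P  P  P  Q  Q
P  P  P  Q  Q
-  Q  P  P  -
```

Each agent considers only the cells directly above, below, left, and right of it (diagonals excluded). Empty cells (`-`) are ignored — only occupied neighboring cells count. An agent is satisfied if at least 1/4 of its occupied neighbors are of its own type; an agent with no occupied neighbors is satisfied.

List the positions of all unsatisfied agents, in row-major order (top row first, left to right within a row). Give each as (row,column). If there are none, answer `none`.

(3,3), (6,2)

(1,2)P 1/1 satisfied
(1,3)P 2/2 satisfied
(1,4)P 3/3 satisfied
(1,5)P 2/2 satisfied
(2,1)P 1/1 satisfied
(2,4)P 2/2 satisfied
(2,5)P 3/3 satisfied
(3,1)P 2/2 satisfied
(3,3)Q 0/1 not
(3,5)P 1/2 satisfied
(4,1)P 3/3 satisfied
(4,2)P 3/3 satisfied
(4,3)P 2/4 satisfied
(4,4)Q 2/3 satisfied
(4,5)Q 2/3 satisfied
(5,1)P 2/2 satisfied
(5,2)P 3/4 satisfied
(5,3)P 3/4 satisfied
(5,4)Q 2/4 satisfied
(5,5)Q 2/2 satisfied
(6,2)Q 0/2 not
(6,3)P 2/3 satisfied
(6,4)P 1/2 satisfied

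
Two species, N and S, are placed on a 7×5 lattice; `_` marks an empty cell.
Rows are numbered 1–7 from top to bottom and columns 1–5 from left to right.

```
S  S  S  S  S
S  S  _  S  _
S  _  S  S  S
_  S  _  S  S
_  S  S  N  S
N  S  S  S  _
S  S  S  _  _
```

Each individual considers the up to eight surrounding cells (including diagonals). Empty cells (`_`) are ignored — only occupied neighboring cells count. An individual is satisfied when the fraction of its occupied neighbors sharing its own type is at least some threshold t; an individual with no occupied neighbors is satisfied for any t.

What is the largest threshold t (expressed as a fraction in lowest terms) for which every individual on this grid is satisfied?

Row 1: (1,1)S 3/3 · (1,2)S 4/4 · (1,3)S 4/4 · (1,4)S 3/3 · (1,5)S 2/2
Row 2: (2,1)S 4/4 · (2,2)S 6/6 · (2,4)S 6/6
Row 3: (3,1)S 3/3 · (3,3)S 5/5 · (3,4)S 5/5 · (3,5)S 4/4
Row 4: (4,2)S 4/4 · (4,4)S 6/7 · (4,5)S 4/5
Row 5: (5,2)S 4/5 · (5,3)S 6/7 · (5,4)N 0/6 · (5,5)S 3/4
Row 6: (6,1)N 0/4 · (6,2)S 6/7 · (6,3)S 6/7 · (6,4)S 4/5
Row 7: (7,1)S 2/3 · (7,2)S 4/5 · (7,3)S 4/4
The smallest same-type fraction is 0/6 at (5,4), which reduces to 0/1. Any threshold above that leaves this individual unsatisfied.

0/1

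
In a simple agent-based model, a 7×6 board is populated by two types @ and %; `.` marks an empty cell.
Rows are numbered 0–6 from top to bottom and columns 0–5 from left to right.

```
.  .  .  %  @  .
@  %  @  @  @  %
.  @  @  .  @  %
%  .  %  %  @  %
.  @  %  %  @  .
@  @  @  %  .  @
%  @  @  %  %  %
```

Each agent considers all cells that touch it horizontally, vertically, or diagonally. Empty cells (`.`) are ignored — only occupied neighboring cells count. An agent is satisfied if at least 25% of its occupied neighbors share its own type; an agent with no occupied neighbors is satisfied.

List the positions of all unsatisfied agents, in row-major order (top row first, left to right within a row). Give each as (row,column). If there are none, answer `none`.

(0,3), (1,1), (3,0), (6,0)

(0,3)% 0/4 unhappy
(0,4)@ 2/4 ok
(1,0)@ 1/2 ok
(1,1)% 0/4 unhappy
(1,2)@ 3/5 ok
(1,3)@ 5/6 ok
(1,4)@ 3/6 ok
(1,5)% 1/4 ok
(2,1)@ 3/6 ok
(2,2)@ 3/6 ok
(2,4)@ 3/7 ok
(2,5)% 2/5 ok
(3,0)% 0/2 unhappy
(3,2)% 3/6 ok
(3,3)% 3/7 ok
(3,4)@ 2/6 ok
(3,5)% 1/4 ok
(4,1)@ 3/6 ok
(4,2)% 4/7 ok
(4,3)% 4/7 ok
(4,4)@ 2/6 ok
(5,0)@ 3/4 ok
(5,1)@ 5/7 ok
(5,2)@ 4/8 ok
(5,3)% 4/7 ok
(5,5)@ 1/3 ok
(6,0)% 0/3 unhappy
(6,1)@ 4/5 ok
(6,2)@ 3/5 ok
(6,3)% 2/4 ok
(6,4)% 3/4 ok
(6,5)% 1/2 ok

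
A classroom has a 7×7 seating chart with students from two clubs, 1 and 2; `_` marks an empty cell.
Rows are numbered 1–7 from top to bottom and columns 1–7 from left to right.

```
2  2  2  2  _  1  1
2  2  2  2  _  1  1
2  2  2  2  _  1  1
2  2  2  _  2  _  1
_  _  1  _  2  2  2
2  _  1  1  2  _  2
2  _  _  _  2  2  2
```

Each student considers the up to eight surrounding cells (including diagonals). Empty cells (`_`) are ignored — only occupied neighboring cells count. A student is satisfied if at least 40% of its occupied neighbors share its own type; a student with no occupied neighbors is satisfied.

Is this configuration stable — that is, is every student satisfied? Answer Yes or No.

Yes

(1,1)2 3/3 ✓
(1,2)2 5/5 ✓
(1,3)2 5/5 ✓
(1,4)2 3/3 ✓
(1,6)1 3/3 ✓
(1,7)1 3/3 ✓
(2,1)2 5/5 ✓
(2,2)2 8/8 ✓
(2,3)2 8/8 ✓
(2,4)2 5/5 ✓
(2,6)1 5/5 ✓
(2,7)1 5/5 ✓
(3,1)2 5/5 ✓
(3,2)2 8/8 ✓
(3,3)2 7/7 ✓
(3,4)2 5/5 ✓
(3,6)1 4/5 ✓
(3,7)1 4/4 ✓
(4,1)2 3/3 ✓
(4,2)2 5/6 ✓
(4,3)2 4/5 ✓
(4,5)2 3/4 ✓
(4,7)1 2/4 ✓
(5,3)1 2/4 ✓
(5,5)2 3/4 ✓
(5,6)2 5/6 ✓
(5,7)2 2/3 ✓
(6,1)2 1/1 ✓
(6,3)1 2/2 ✓
(6,4)1 2/5 ✓
(6,5)2 4/5 ✓
(6,7)2 4/4 ✓
(7,1)2 1/1 ✓
(7,5)2 2/3 ✓
(7,6)2 4/4 ✓
(7,7)2 2/2 ✓
All meet the threshold, so the configuration is stable.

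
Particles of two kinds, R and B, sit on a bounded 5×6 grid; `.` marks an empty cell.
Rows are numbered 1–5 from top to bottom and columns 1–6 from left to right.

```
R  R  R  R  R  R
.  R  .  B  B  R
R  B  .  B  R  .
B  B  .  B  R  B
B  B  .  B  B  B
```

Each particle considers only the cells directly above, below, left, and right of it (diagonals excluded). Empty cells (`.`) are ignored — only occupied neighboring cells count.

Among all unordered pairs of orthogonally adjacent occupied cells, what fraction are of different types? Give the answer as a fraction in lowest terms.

11/31

Scan each occupied cell's neighbors to the right and below so each pair is counted once.
Row 1: R(1,1)–R(1,2)= R(1,2)–R(1,3)= R(1,2)–R(2,2)= R(1,3)–R(1,4)= R(1,4)–R(1,5)= R(1,4)–B(2,4)≠ R(1,5)–R(1,6)= R(1,5)–B(2,5)≠ R(1,6)–R(2,6)=  → 2/9 unlike.
Row 2: R(2,2)–B(3,2)≠ B(2,4)–B(2,5)= B(2,4)–B(3,4)= B(2,5)–R(2,6)≠ B(2,5)–R(3,5)≠  → 3/5 unlike.
Row 3: R(3,1)–B(3,2)≠ R(3,1)–B(4,1)≠ B(3,2)–B(4,2)= B(3,4)–R(3,5)≠ B(3,4)–B(4,4)= R(3,5)–R(4,5)=  → 3/6 unlike.
Row 4: B(4,1)–B(4,2)= B(4,1)–B(5,1)= B(4,2)–B(5,2)= B(4,4)–R(4,5)≠ B(4,4)–B(5,4)= R(4,5)–B(4,6)≠ R(4,5)–B(5,5)≠ B(4,6)–B(5,6)=  → 3/8 unlike.
Row 5: B(5,1)–B(5,2)= B(5,4)–B(5,5)= B(5,5)–B(5,6)=  → 0/3 unlike.
Total adjacent occupied pairs: 31; unlike-type pairs: 11.
11/31 is already in lowest terms.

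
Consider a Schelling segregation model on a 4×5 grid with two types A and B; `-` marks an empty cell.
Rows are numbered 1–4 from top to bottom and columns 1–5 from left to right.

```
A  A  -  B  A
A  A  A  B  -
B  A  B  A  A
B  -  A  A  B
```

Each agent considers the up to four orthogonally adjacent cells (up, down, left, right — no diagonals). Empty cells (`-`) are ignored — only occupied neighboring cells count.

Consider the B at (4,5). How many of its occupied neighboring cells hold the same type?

Occupied neighbors of (4,5): (3,5)=A, (4,4)=A.
Same type (B): 0 of 2.

0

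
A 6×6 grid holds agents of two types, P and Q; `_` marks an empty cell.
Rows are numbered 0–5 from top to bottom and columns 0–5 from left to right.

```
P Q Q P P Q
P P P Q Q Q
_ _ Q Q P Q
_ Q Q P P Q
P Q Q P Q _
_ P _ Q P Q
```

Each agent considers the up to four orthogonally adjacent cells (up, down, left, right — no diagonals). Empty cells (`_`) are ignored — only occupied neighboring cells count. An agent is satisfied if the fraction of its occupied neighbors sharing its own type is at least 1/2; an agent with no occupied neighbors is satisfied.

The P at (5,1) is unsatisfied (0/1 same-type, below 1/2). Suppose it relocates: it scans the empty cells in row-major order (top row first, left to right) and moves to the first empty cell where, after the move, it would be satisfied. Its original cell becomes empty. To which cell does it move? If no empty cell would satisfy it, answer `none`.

(2,0)

Vacating (5,1). Empty cells in order:
  (2,0): 1/1 same-type → satisfied — stop here.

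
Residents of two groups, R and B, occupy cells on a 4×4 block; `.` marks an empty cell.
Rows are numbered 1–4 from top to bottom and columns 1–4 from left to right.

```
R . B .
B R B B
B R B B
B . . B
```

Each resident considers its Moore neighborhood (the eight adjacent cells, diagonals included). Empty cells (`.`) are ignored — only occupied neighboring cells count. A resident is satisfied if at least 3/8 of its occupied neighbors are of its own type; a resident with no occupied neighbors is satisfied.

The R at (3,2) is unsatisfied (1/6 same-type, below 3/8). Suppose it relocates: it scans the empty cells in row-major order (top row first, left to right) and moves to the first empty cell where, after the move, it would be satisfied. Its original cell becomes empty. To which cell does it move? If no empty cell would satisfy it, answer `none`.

Vacating (3,2). Empty cells in order:
  (1,2): 2/5 same-type → satisfied — stop here.

(1,2)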